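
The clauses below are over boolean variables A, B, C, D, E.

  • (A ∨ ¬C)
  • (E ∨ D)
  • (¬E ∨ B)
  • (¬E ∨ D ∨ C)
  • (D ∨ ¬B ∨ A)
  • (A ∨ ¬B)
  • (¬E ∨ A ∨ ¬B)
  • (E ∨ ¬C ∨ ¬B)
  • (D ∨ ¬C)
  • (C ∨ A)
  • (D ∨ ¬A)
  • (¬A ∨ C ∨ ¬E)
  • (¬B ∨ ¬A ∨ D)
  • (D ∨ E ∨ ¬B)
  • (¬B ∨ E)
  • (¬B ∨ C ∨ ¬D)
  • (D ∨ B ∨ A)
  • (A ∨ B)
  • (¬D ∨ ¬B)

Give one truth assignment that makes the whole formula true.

Branch on A: take A = True.
  then D is forced to True.
  then B is forced to False.
  then E is forced to False.
C is now unconstrained; take C = True.

A=True, B=False, C=True, D=True, E=False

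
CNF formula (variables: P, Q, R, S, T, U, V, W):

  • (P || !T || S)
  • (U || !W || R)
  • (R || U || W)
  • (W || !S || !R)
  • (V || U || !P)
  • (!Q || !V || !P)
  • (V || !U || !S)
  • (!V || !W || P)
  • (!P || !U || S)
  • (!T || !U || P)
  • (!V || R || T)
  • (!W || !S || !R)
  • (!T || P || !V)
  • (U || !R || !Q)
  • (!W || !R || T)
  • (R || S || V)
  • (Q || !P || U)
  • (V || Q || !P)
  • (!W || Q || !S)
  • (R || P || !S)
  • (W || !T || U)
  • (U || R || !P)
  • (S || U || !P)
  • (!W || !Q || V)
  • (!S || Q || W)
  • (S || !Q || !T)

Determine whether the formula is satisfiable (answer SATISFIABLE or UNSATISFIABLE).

SATISFIABLE

Try P = False.
The remaining clauses are satisfied by Q = False, R = True, S = False, T = False, U = True, V = True, W = False.
So P=0, Q=0, R=1, S=0, T=0, U=1, V=1, W=0 is a satisfying assignment.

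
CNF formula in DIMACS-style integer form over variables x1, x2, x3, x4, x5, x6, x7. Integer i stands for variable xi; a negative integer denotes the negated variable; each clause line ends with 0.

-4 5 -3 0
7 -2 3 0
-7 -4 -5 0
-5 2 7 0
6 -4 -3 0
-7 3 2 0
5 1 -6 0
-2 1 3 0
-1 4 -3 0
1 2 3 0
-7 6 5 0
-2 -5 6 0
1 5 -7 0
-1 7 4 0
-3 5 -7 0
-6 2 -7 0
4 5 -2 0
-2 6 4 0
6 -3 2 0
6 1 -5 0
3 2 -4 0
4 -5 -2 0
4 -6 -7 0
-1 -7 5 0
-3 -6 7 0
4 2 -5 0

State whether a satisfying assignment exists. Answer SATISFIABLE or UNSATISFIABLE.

UNSATISFIABLE

x2 = True:
  x5 = True:
    propagation gives x6=True, x4=True, x7=False, x3=True; an empty clause results — contradiction.
  x5 = False:
    propagation gives x4=True, x3=False, x7=True, x1=True; an empty clause results — contradiction.
x2 = False:
  x7 = True:
    propagation gives x3=True, x5=True, x4=False; an empty clause results — contradiction.
  x7 = False:
    x3 = True:
      propagation gives x4=False, x1=False, x6=False; contradiction.
    x3 = False:
      propagation gives x1=True, x4=True; contradiction.
Every branch closes, so no satisfying assignment exists.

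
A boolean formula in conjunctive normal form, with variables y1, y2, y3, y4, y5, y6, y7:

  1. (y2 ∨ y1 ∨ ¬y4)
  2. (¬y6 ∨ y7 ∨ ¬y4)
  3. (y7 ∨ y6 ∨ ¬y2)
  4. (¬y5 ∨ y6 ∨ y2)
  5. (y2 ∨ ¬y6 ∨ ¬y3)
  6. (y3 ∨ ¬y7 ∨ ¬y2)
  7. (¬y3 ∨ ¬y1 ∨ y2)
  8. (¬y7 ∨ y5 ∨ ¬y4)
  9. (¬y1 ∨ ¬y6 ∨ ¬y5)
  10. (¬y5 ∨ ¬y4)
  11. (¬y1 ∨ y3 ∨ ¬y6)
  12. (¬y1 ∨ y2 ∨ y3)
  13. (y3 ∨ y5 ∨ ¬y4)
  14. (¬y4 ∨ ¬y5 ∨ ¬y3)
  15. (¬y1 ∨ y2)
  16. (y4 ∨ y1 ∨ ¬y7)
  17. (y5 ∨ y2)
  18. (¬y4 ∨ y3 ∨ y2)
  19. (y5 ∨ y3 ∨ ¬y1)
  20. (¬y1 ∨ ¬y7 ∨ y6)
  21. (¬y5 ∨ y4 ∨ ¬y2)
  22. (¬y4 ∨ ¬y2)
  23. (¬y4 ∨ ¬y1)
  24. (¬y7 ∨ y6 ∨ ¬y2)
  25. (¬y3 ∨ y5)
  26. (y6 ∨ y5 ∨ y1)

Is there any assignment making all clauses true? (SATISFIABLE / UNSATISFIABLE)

Try y1 = False.
Set y2 = True and propagate.
  then y4 is forced to False.
  then y7 is forced to False.
  then y6 is forced to True.
  then y5 is forced to False.
  then y3 is forced to False.
Every clause has at least one true literal under this assignment.
So y1=False, y2=True, y3=False, y4=False, y5=False, y6=True, y7=False is a satisfying assignment.

SATISFIABLE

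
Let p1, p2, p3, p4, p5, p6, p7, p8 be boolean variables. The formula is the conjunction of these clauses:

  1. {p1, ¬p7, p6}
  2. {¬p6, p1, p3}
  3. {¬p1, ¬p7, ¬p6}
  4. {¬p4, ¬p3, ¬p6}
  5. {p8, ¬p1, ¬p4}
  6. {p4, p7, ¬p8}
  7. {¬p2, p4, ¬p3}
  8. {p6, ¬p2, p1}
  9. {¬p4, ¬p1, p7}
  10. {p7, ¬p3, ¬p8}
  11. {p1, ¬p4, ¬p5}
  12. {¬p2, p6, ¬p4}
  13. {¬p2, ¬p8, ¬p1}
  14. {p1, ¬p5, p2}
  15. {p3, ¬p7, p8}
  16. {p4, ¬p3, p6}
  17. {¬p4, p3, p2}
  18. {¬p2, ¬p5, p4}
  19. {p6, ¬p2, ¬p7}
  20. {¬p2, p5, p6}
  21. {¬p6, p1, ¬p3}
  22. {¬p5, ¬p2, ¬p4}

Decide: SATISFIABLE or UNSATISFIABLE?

SATISFIABLE

Set p1 = True and propagate.
The remaining clauses are satisfied by p2 = False, p3 = True, p4 = False, p5 = False, p6 = True, p7 = False, p8 = False.
So p1=True  p2=False  p3=True  p4=False  p5=False  p6=True  p7=False  p8=False is a satisfying assignment.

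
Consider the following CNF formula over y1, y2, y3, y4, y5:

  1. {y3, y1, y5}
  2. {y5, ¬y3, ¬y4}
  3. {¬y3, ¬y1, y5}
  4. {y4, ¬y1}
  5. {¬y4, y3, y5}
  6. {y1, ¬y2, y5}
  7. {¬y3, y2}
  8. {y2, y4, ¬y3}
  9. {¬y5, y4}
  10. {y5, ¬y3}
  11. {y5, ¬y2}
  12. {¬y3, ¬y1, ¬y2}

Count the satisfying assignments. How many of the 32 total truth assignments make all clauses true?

5

Satisfying assignments:
  y1=F y2=F y3=F y4=T y5=T
  y1=F y2=T y3=F y4=T y5=T
  y1=F y2=T y3=T y4=T y5=T
  y1=T y2=F y3=F y4=T y5=T
  y1=T y2=T y3=F y4=T y5=T
Count: 5.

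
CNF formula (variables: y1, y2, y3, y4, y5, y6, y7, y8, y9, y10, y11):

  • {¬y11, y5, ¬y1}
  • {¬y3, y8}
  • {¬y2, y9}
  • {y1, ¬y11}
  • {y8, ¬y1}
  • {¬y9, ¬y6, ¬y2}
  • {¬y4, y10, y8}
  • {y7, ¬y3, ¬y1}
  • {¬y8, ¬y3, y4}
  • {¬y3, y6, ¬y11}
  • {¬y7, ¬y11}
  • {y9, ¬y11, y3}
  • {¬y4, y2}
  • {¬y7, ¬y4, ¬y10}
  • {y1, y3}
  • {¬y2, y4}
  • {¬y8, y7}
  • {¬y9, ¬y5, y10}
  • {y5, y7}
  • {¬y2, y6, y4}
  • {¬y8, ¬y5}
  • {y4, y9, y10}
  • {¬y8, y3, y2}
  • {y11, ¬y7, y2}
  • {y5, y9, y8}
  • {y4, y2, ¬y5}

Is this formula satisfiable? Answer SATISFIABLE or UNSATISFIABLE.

Set y1 = True and propagate.
  then y8 is forced to True.
  then y7 is forced to True.
  then y11 is forced to False.
  then y5 is forced to False.
  then y2 is forced to True.
  then y9 is forced to True.
  then y6 is forced to False.
  then y4 is forced to True.
  then y10 is forced to False.
y3 is now unconstrained; take y3 = False.
Every clause has at least one true literal under this assignment.
So y1=T, y2=T, y3=F, y4=T, y5=F, y6=F, y7=T, y8=T, y9=T, y10=F, y11=F is a satisfying assignment.

SATISFIABLE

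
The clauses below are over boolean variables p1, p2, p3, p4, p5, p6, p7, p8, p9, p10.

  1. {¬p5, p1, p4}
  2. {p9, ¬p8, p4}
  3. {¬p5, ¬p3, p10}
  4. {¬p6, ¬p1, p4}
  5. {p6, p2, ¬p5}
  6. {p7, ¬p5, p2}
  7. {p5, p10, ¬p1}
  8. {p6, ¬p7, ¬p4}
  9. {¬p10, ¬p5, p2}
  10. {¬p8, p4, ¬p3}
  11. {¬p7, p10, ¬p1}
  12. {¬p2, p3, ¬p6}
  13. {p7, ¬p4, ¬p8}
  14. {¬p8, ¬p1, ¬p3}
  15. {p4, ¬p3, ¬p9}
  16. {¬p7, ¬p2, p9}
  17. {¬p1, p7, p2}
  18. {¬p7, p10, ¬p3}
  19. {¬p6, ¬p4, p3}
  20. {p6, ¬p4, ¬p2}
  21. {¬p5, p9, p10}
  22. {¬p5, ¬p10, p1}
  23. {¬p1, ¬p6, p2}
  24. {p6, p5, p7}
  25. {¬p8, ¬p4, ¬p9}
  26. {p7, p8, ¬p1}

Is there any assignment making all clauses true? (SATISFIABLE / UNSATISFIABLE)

SATISFIABLE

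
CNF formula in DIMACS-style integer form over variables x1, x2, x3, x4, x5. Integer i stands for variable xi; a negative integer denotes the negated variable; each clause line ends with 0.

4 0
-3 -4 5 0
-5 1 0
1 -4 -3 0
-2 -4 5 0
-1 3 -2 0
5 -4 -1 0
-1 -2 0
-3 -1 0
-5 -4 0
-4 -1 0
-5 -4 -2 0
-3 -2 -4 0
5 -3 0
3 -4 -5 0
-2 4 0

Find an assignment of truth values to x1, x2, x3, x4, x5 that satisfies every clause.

x1 = F  x2 = F  x3 = F  x4 = T  x5 = F

Check each clause:
  1. (x4) — x4 is true.
  2. (¬x4 ∨ x5 ∨ ¬x3) — ¬x3 is true.
  3. (x1 ∨ ¬x5) — ¬x5 is true.
  4. (¬x3 ∨ ¬x4 ∨ x1) — ¬x3 is true.
  5. (¬x4 ∨ ¬x2 ∨ x5) — ¬x2 is true.
  6. (¬x2 ∨ ¬x1 ∨ x3) — ¬x1 is true.
  7. (x5 ∨ ¬x4 ∨ ¬x1) — ¬x1 is true.
  8. (¬x1 ∨ ¬x2) — ¬x2 is true.
  9. (¬x3 ∨ ¬x1) — ¬x3 is true.
  10. (¬x5 ∨ ¬x4) — ¬x5 is true.
  11. (¬x4 ∨ ¬x1) — ¬x1 is true.
  12. (¬x5 ∨ ¬x2 ∨ ¬x4) — ¬x5 is true.
  13. (¬x4 ∨ ¬x3 ∨ ¬x2) — ¬x3 is true.
  14. (¬x3 ∨ x5) — ¬x3 is true.
  15. (¬x5 ∨ ¬x4 ∨ x3) — ¬x5 is true.
  16. (x4 ∨ ¬x2) — x4 is true.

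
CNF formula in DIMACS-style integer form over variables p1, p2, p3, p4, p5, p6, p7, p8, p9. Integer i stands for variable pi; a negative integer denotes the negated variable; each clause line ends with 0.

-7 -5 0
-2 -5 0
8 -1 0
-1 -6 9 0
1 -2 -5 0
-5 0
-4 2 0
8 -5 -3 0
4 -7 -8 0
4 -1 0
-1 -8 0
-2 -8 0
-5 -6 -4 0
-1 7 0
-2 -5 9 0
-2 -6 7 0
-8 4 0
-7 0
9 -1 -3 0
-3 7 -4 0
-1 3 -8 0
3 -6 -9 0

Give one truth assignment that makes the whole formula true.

Unit propagation: (¬p5) forces p5 = False.
(¬p7) is a unit clause, so p7 = False.
Unit propagation: (¬p1) forces p1 = False.
Pure literal: p6 appears only negated; assign p6 = False.
Pure literal: p8 appears only negated; assign p8 = False.
Set p2 = True and propagate.
The remaining clauses are satisfied by p3 = True, p4 = False, p9 = False.
Check each clause:
  1. {¬p7, ¬p5} — ¬p7 is true.
  2. {¬p5, ¬p2} — ¬p5 is true.
  3. {¬p1, p8} — ¬p1 is true.
  4. {¬p6, ¬p1, p9} — ¬p6 is true.
  5. {¬p2, ¬p5, p1} — ¬p5 is true.
  6. {¬p5} — ¬p5 is true.
  7. {p2, ¬p4} — p2 is true.
  8. {¬p5, p8, ¬p3} — ¬p5 is true.
  9. {p4, ¬p7, ¬p8} — ¬p8 is true.
  10. {¬p1, p4} — ¬p1 is true.
  11. {¬p1, ¬p8} — ¬p8 is true.
  12. {¬p2, ¬p8} — ¬p8 is true.
  13. {¬p5, ¬p4, ¬p6} — ¬p6 is true.
  14. {¬p1, p7} — ¬p1 is true.
  15. {p9, ¬p2, ¬p5} — ¬p5 is true.
  16. {¬p6, ¬p2, p7} — ¬p6 is true.
  17. {p4, ¬p8} — ¬p8 is true.
  18. {¬p7} — ¬p7 is true.
  19. {p9, ¬p1, ¬p3} — ¬p1 is true.
  20. {¬p3, ¬p4, p7} — ¬p4 is true.
  21. {p3, ¬p8, ¬p1} — ¬p8 is true.
  22. {¬p9, p3, ¬p6} — ¬p6 is true.

p1=False  p2=True  p3=True  p4=False  p5=False  p6=False  p7=False  p8=False  p9=False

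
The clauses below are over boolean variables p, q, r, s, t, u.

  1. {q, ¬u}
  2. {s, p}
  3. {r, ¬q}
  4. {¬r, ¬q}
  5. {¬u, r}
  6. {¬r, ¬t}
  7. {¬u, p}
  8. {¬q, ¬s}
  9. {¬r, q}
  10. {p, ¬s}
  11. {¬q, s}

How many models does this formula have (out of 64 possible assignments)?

4

Satisfying assignments:
  p=T q=F r=F s=F t=F u=F
  p=T q=F r=F s=F t=T u=F
  p=T q=F r=F s=T t=F u=F
  p=T q=F r=F s=T t=T u=F
That's 4 in total.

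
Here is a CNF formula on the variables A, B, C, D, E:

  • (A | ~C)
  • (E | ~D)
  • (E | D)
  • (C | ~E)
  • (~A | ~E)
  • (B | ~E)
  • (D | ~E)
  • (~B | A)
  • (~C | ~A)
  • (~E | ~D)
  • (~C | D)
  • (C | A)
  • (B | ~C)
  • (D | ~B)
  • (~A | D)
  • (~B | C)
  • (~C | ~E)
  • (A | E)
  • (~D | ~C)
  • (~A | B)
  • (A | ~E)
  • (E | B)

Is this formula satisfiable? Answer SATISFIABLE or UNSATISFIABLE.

E = True:
  propagation gives C=True; an empty clause results — contradiction.
E = False:
  propagation gives D=False; an empty clause results — contradiction.
Every branch closes, so no satisfying assignment exists.

UNSATISFIABLE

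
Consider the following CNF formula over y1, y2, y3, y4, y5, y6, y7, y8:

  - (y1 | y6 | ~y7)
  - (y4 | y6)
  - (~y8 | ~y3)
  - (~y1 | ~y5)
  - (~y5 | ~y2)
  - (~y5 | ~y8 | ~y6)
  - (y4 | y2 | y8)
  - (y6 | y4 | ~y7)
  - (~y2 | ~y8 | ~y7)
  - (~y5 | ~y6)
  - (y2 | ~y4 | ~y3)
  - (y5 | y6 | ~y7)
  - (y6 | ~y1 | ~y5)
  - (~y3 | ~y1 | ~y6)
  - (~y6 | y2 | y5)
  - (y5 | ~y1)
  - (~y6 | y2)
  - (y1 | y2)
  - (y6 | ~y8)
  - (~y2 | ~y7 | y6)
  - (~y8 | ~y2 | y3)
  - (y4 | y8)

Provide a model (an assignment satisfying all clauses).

y1 = F, y2 = T, y3 = T, y4 = T, y5 = F, y6 = T, y7 = T, y8 = F

Check each clause:
  1. (~y7 | y1 | y6) — y6 is true.
  2. (y4 | y6) — y4 is true.
  3. (~y3 | ~y8) — ~y8 is true.
  4. (~y5 | ~y1) — ~y5 is true.
  5. (~y5 | ~y2) — ~y5 is true.
  6. (~y5 | ~y8 | ~y6) — ~y8 is true.
  7. (y2 | y4 | y8) — y2 is true.
  8. (y4 | ~y7 | y6) — y4 is true.
  9. (~y2 | ~y7 | ~y8) — ~y8 is true.
  10. (~y6 | ~y5) — ~y5 is true.
  11. (y2 | ~y3 | ~y4) — y2 is true.
  12. (~y7 | y5 | y6) — y6 is true.
  13. (~y1 | y6 | ~y5) — ~y5 is true.
  14. (~y3 | ~y1 | ~y6) — ~y1 is true.
  15. (~y6 | y2 | y5) — y2 is true.
  16. (y5 | ~y1) — ~y1 is true.
  17. (y2 | ~y6) — y2 is true.
  18. (y2 | y1) — y2 is true.
  19. (y6 | ~y8) — ~y8 is true.
  20. (~y7 | ~y2 | y6) — y6 is true.
  21. (y3 | ~y8 | ~y2) — ~y8 is true.
  22. (y8 | y4) — y4 is true.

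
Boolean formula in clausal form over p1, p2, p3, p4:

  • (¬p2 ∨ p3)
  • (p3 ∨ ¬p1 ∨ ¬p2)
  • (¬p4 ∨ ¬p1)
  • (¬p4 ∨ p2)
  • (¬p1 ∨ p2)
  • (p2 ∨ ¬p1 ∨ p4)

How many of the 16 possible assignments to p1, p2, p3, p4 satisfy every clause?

Satisfying assignments:
  p1=F p2=F p3=F p4=F
  p1=F p2=F p3=T p4=F
  p1=F p2=T p3=T p4=F
  p1=F p2=T p3=T p4=T
  p1=T p2=T p3=T p4=F
That's 5 in total.

5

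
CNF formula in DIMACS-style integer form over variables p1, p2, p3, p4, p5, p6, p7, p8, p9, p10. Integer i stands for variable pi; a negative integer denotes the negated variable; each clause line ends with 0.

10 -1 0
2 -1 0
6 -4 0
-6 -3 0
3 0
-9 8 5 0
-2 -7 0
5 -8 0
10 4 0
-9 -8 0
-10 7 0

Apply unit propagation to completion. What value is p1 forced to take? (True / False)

False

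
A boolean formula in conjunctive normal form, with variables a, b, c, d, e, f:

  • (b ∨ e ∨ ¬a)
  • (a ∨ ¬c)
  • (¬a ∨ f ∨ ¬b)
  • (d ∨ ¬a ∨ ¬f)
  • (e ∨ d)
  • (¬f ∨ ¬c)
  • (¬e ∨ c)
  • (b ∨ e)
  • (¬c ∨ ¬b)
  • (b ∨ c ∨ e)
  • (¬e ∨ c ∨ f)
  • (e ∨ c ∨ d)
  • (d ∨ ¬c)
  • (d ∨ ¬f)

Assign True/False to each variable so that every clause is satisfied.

a=T  b=F  c=T  d=T  e=T  f=F

Check each clause:
  1. (e ∨ b ∨ ¬a) — e is true.
  2. (¬c ∨ a) — a is true.
  3. (¬a ∨ ¬b ∨ f) — ¬b is true.
  4. (¬a ∨ d ∨ ¬f) — ¬f is true.
  5. (d ∨ e) — d is true.
  6. (¬f ∨ ¬c) — ¬f is true.
  7. (c ∨ ¬e) — c is true.
  8. (b ∨ e) — e is true.
  9. (¬b ∨ ¬c) — ¬b is true.
  10. (e ∨ b ∨ c) — c is true.
  11. (f ∨ c ∨ ¬e) — c is true.
  12. (d ∨ e ∨ c) — c is true.
  13. (¬c ∨ d) — d is true.
  14. (d ∨ ¬f) — ¬f is true.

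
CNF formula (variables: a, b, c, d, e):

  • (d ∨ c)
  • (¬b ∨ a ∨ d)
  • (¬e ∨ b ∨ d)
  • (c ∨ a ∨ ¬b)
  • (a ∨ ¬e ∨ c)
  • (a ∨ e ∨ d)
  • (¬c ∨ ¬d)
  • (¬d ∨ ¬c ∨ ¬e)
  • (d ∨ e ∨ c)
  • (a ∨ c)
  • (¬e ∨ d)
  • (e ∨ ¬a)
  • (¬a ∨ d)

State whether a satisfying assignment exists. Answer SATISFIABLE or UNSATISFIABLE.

SATISFIABLE

Branch on a: take a = True.
  then e is forced to True.
  then d is forced to True.
  then c is forced to False.
b is now unconstrained; take b = True.
Every clause has at least one true literal under this assignment.
So a=True, b=True, c=False, d=True, e=True is a satisfying assignment.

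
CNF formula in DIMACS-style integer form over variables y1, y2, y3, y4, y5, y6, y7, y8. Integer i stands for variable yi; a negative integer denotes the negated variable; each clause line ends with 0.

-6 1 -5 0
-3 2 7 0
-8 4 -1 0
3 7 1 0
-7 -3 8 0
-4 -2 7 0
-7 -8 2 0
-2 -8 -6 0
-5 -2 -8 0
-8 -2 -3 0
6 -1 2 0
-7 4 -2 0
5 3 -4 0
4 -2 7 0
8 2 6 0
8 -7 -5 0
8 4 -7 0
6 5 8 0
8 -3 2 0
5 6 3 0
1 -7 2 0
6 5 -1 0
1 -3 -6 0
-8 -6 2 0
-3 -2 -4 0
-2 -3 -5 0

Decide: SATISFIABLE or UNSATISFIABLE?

Branch on y1: take y1 = True.
Try y2 = False.
  then y6 is forced to True.
  then y8 is forced to False.
  then y3 is forced to False.
Set y4 = False and propagate.
  then y7 is forced to False.
y5 is now unconstrained; take y5 = True.
Every clause has at least one true literal under this assignment.
So y1 = T, y2 = F, y3 = F, y4 = F, y5 = T, y6 = T, y7 = F, y8 = F is a satisfying assignment.

SATISFIABLE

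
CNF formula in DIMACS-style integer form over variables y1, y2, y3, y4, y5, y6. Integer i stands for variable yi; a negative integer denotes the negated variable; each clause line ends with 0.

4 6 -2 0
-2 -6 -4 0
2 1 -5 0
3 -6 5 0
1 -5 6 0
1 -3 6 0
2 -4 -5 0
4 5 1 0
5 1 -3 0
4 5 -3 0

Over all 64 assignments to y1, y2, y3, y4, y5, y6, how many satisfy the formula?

18

Case analysis on y5 and y1:
  y5=1, y1=1: y3 free; 4 ways for (y2,y4,y6) × 2^1 = 8.
  y5=1, y1=0: remaining (y2,y3,y4,y6) ∈ {(1,0,0,1); (1,1,0,1)} — 2.
  y5=0, y1=1: 6 of the 16 assignments to (y2,y3,y4,y6) work.
  y5=0, y1=0: remaining (y2,y3,y4,y6) ∈ {(0,0,1,0); (1,0,1,0)} — 2.
Total: 8 + 2 + 6 + 2 = 18.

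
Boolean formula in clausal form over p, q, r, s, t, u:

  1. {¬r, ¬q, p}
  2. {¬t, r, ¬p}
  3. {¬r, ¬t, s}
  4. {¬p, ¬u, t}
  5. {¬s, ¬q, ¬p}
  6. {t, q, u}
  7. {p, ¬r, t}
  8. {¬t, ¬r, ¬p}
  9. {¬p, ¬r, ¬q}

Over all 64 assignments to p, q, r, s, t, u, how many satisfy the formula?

Case analysis on p and r:
  p=T, r=T: a clause becomes empty — 0.
  p=T, r=F: remaining (q,s,t,u) ∈ {(T,F,F,F)} — 1.
  p=F, r=T: remaining (q,s,t,u) ∈ {(F,T,T,F); (F,T,T,T)} — 2.
  p=F, r=F: s free; 7 ways for (q,t,u) × 2^1 = 14.
Total: 0 + 1 + 2 + 14 = 17.

17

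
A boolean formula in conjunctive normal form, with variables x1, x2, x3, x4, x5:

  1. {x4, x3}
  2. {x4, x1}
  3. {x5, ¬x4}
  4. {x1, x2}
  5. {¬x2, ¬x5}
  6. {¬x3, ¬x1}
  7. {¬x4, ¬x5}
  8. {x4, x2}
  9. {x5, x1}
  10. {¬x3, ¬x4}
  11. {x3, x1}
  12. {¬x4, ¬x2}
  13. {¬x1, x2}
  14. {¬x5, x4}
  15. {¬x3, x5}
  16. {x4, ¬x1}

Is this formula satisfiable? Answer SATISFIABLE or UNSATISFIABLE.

UNSATISFIABLE

x4 = True:
  propagation gives x5=True; an empty clause results — contradiction.
x4 = False:
  propagation gives x3=True, x1=True; an empty clause results — contradiction.
Every branch closes, so no satisfying assignment exists.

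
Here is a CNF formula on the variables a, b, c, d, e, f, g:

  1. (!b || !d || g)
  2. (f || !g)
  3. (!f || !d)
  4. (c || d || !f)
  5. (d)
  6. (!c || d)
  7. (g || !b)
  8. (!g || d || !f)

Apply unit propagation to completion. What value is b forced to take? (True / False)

(d) stands alone — d = True.
(!f || !d): since d = True, the clause reduces to (!f). f = False.
In (!g || f), f is now false; !g must hold, so g = False.
From (!d || !b || g) and d = True, g = False: b = False.

False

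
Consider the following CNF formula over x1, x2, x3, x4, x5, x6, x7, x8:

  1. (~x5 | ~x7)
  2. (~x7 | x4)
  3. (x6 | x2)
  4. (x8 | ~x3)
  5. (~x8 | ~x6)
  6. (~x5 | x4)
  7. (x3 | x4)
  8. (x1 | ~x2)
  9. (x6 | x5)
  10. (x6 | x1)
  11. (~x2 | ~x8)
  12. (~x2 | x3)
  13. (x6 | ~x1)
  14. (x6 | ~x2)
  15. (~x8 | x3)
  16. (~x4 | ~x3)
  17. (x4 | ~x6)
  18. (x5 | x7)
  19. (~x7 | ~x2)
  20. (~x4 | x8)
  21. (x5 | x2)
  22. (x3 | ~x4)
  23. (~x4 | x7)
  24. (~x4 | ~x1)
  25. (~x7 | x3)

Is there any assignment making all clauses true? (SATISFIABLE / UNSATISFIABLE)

x4 = True:
  propagation gives x3=False; an empty clause results — contradiction.
x4 = False:
  propagation gives x7=False, x5=False; an empty clause results — contradiction.
Every branch closes, so no satisfying assignment exists.

UNSATISFIABLE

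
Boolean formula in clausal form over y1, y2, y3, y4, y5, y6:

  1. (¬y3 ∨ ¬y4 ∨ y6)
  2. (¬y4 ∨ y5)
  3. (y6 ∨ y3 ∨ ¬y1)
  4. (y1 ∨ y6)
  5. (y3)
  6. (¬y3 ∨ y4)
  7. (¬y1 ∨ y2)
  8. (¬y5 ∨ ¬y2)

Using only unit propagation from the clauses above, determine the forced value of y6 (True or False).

True

(y3) stands alone — y3 = True.
(y4 ∨ ¬y3): since y3 = True, the clause reduces to (y4). y4 = True.
From (¬y4 ∨ ¬y3 ∨ y6) and y4 = True, y3 = True: y6 = True.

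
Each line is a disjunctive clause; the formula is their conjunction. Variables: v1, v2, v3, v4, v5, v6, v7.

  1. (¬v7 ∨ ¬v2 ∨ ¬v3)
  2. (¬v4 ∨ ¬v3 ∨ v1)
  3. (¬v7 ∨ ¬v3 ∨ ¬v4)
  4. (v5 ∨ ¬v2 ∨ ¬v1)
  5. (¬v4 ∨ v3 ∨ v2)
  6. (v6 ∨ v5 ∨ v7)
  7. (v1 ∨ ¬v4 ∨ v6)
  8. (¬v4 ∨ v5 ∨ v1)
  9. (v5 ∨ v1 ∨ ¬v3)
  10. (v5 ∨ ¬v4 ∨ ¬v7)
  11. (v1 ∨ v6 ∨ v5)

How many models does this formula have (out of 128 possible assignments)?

49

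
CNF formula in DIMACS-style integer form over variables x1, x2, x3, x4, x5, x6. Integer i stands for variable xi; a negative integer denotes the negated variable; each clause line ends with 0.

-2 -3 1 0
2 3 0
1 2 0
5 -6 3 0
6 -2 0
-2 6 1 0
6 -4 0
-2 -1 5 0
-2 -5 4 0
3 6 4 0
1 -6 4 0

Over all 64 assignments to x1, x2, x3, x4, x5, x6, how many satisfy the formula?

Case analysis on x2 and x6:
  x2=1, x6=1: remaining (x1,x3,x4,x5) ∈ {(0,0,1,1); (1,0,1,1); (1,1,1,1)} — 3.
  x2=1, x6=0: a clause becomes empty — 0.
  x2=0, x6=1: remaining (x1,x3,x4,x5) ∈ {(1,1,0,0); (1,1,0,1); (1,1,1,0); (1,1,1,1)} — 4.
  x2=0, x6=0: remaining (x1,x3,x4,x5) ∈ {(1,1,0,0); (1,1,0,1)} — 2.
Total: 3 + 0 + 4 + 2 = 9.

9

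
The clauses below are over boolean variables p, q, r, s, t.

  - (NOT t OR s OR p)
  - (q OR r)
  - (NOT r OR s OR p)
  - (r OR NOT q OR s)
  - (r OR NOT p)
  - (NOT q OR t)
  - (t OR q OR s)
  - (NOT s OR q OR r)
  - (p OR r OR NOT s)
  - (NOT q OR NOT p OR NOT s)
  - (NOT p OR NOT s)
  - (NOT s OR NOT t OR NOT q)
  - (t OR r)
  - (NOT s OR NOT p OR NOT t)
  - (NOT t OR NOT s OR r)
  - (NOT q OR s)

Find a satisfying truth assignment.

p=False, q=False, r=True, s=True, t=False

Set p = False and propagate.
For the remaining variables, q = False, r = True, s = True, t = False works.
Every clause has at least one true literal under this assignment.
Check each clause:
  1. (p OR NOT t OR s) — NOT t is true.
  2. (r OR q) — r is true.
  3. (s OR NOT r OR p) — s is true.
  4. (r OR NOT q OR s) — r is true.
  5. (NOT p OR r) — r is true.
  6. (t OR NOT q) — NOT q is true.
  7. (q OR s OR t) — s is true.
  8. (NOT s OR q OR r) — r is true.
  9. (NOT s OR p OR r) — r is true.
  10. (NOT s OR NOT q OR NOT p) — NOT q is true.
  11. (NOT s OR NOT p) — NOT p is true.
  12. (NOT s OR NOT q OR NOT t) — NOT t is true.
  13. (t OR r) — r is true.
  14. (NOT t OR NOT p OR NOT s) — NOT t is true.
  15. (r OR NOT s OR NOT t) — r is true.
  16. (NOT q OR s) — s is true.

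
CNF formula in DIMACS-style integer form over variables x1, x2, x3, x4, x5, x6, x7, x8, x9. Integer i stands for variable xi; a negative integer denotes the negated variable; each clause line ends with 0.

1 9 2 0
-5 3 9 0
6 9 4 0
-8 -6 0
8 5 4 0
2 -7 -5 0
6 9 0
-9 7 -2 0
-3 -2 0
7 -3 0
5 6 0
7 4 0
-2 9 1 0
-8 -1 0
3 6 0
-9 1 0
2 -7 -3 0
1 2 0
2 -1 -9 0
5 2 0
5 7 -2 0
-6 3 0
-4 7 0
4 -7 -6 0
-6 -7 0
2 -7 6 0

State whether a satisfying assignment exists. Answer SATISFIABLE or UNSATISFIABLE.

x2 = True:
  propagation gives x3=False, x6=True; an empty clause results — contradiction.
x2 = False:
  propagation gives x1=True, x8=False, x9=False, x6=True; an empty clause results — contradiction.
Every branch closes, so no satisfying assignment exists.

UNSATISFIABLE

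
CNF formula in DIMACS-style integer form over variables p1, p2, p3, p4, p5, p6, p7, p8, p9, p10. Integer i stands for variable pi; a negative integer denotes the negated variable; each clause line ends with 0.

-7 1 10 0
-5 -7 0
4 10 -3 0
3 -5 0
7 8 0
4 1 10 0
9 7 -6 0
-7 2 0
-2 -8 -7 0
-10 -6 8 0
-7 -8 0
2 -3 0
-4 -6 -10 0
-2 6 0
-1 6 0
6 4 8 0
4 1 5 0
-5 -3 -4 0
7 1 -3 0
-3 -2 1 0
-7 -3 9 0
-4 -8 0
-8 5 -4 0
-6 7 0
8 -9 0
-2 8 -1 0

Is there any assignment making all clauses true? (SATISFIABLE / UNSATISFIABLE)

UNSATISFIABLE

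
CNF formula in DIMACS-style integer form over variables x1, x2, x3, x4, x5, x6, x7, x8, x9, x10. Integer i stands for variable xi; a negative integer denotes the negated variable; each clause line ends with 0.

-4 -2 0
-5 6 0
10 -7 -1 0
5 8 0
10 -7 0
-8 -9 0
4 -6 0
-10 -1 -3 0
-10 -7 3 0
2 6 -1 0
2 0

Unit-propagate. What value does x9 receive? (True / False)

False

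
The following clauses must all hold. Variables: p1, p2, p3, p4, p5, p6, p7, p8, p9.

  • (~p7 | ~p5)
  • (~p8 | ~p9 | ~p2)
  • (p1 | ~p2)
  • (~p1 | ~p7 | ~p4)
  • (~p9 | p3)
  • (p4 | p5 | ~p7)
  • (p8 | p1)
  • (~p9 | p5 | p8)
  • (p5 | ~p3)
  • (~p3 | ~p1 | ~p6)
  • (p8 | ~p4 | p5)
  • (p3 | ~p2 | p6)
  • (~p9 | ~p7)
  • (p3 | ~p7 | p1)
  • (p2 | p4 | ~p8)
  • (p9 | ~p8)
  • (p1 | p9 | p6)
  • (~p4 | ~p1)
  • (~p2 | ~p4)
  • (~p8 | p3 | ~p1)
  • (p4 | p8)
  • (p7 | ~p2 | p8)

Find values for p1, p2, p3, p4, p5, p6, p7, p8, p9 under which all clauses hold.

Branch on p1: take p1 = False.
  then p2 is forced to False.
  then p8 is forced to True.
  then p4 is forced to True.
  then p9 is forced to True.
  then p3 is forced to True.
  then p5 is forced to True.
  then p7 is forced to False.
p6 is now unconstrained; take p6 = False.
Check each clause:
  1. (~p5 | ~p7) — ~p7 is true.
  2. (~p9 | ~p8 | ~p2) — ~p2 is true.
  3. (~p2 | p1) — ~p2 is true.
  4. (~p7 | ~p1 | ~p4) — ~p7 is true.
  5. (p3 | ~p9) — p3 is true.
  6. (p4 | ~p7 | p5) — ~p7 is true.
  7. (p8 | p1) — p8 is true.
  8. (p8 | p5 | ~p9) — p8 is true.
  9. (p5 | ~p3) — p5 is true.
  10. (~p3 | ~p1 | ~p6) — ~p6 is true.
  11. (p5 | p8 | ~p4) — p8 is true.
  12. (p6 | ~p2 | p3) — p3 is true.
  13. (~p9 | ~p7) — ~p7 is true.
  14. (p1 | ~p7 | p3) — ~p7 is true.
  15. (p2 | ~p8 | p4) — p4 is true.
  16. (~p8 | p9) — p9 is true.
  17. (p1 | p6 | p9) — p9 is true.
  18. (~p4 | ~p1) — ~p1 is true.
  19. (~p4 | ~p2) — ~p2 is true.
  20. (~p1 | p3 | ~p8) — p3 is true.
  21. (p4 | p8) — p8 is true.
  22. (p7 | p8 | ~p2) — p8 is true.

p1 = 0  p2 = 0  p3 = 1  p4 = 1  p5 = 1  p6 = 0  p7 = 0  p8 = 1  p9 = 1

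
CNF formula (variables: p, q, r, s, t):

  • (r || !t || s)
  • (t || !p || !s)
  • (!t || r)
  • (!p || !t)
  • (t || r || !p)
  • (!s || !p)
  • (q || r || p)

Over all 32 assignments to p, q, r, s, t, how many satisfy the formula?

Case analysis on p and t:
  p=1, t=1: a clause becomes empty — 0.
  p=1, t=0: remaining (q,r,s) ∈ {(0,1,0); (1,1,0)} — 2.
  p=0, t=1: remaining (q,r,s) ∈ {(0,1,0); (0,1,1); (1,1,0); (1,1,1)} — 4.
  p=0, t=0: s free; 3 ways for (q,r) × 2^1 = 6.
Total: 0 + 2 + 4 + 6 = 12.

12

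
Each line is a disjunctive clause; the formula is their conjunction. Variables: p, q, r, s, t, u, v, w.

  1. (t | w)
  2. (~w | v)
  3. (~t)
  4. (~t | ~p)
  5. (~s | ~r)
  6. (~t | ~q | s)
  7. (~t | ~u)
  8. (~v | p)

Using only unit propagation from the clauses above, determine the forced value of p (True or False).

(~t) is a unit clause: t = False.
From (t | w) and t = False: w = True.
(~w | v): since w = True, the clause reduces to (v). v = True.
From (p | ~v) and v = True: p = True.

True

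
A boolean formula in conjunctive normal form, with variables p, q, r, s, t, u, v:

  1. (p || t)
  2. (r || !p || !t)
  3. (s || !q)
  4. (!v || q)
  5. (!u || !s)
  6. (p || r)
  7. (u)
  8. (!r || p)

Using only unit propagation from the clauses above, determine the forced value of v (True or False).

False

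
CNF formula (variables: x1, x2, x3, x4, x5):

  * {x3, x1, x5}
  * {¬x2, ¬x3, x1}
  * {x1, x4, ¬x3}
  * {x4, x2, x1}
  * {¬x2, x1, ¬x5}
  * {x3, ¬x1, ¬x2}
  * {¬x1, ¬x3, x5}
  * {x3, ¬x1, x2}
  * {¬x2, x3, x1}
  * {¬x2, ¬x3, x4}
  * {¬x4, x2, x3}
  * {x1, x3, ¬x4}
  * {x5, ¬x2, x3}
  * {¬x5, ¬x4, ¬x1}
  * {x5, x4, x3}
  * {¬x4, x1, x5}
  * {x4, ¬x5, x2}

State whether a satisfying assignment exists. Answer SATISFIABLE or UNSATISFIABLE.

SATISFIABLE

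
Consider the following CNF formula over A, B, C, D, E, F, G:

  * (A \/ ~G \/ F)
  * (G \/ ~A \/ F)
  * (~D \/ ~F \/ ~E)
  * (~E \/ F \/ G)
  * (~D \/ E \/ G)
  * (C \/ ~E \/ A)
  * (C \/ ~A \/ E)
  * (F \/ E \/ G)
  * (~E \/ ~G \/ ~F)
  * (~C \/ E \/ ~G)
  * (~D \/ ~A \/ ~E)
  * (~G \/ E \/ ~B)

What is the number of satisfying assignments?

18

Split on E, then G.
  E=1, G=1: remaining (A,B,C,D,F) ∈ {(1,0,0,0,0); (1,0,1,0,0); (1,1,0,0,0); (1,1,1,0,0)} — 4.
  E=1, G=0: B free; 3 ways for (A,C,D,F) × 2^1 = 6.
  E=0, G=1: remaining (A,B,C,D,F) ∈ {(0,0,0,0,1); (0,0,0,1,1)} — 2.
  E=0, G=0: B free; 3 ways for (A,C,D,F) × 2^1 = 6.
Total: 4 + 6 + 2 + 6 = 18.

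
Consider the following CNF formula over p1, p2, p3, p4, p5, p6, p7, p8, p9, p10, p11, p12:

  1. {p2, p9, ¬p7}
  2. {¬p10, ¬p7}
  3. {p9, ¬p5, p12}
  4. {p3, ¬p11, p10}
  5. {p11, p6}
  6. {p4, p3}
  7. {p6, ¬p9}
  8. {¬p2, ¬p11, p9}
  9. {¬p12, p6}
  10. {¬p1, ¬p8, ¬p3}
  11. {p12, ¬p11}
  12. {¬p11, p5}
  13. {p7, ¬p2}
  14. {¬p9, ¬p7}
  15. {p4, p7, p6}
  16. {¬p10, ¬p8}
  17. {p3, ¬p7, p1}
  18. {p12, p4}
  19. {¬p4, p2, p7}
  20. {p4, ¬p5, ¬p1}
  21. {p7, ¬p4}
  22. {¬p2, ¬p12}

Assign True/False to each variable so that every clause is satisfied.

p1=0  p2=0  p3=1  p4=0  p5=1  p6=1  p7=0  p8=1  p9=1  p10=0  p11=1  p12=1

Check each clause:
  1. {p9, ¬p7, p2} — ¬p7 is true.
  2. {¬p7, ¬p10} — ¬p7 is true.
  3. {¬p5, p9, p12} — p9 is true.
  4. {p10, p3, ¬p11} — p3 is true.
  5. {p6, p11} — p11 is true.
  6. {p3, p4} — p3 is true.
  7. {p6, ¬p9} — p6 is true.
  8. {¬p2, p9, ¬p11} — p9 is true.
  9. {p6, ¬p12} — p6 is true.
  10. {¬p3, ¬p1, ¬p8} — ¬p1 is true.
  11. {p12, ¬p11} — p12 is true.
  12. {¬p11, p5} — p5 is true.
  13. {p7, ¬p2} — ¬p2 is true.
  14. {¬p9, ¬p7} — ¬p7 is true.
  15. {p7, p6, p4} — p6 is true.
  16. {¬p8, ¬p10} — ¬p10 is true.
  17. {p1, p3, ¬p7} — p3 is true.
  18. {p4, p12} — p12 is true.
  19. {¬p4, p7, p2} — ¬p4 is true.
  20. {¬p1, ¬p5, p4} — ¬p1 is true.
  21. {¬p4, p7} — ¬p4 is true.
  22. {¬p2, ¬p12} — ¬p2 is true.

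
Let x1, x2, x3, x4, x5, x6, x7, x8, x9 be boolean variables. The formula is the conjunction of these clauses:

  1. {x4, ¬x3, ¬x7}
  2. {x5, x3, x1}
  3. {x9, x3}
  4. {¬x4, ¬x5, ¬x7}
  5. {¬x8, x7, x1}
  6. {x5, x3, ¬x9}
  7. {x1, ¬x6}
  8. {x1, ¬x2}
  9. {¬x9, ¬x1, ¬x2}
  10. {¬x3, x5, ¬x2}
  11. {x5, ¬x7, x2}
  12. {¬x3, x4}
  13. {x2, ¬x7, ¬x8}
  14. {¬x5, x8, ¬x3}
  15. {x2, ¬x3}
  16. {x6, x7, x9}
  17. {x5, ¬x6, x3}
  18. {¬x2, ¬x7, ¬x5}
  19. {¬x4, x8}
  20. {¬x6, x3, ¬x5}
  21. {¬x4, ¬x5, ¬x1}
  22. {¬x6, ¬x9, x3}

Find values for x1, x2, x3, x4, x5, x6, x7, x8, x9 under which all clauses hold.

Try x1 = False.
  then x6 is forced to False.
  then x2 is forced to False.
  then x3 is forced to False.
  then x5 is forced to True.
  then x9 is forced to True.
For the remaining variables, x4 = False, x7 = True, x8 = False works.

x1=0, x2=0, x3=0, x4=0, x5=1, x6=0, x7=1, x8=0, x9=1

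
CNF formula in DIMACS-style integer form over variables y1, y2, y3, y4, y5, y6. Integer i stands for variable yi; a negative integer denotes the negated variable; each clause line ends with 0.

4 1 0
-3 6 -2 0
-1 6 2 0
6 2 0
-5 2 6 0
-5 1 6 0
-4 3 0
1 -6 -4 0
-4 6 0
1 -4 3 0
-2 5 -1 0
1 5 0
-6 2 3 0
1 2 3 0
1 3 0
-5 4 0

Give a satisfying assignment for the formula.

y1=T, y2=F, y3=T, y4=T, y5=T, y6=T

Check each clause:
  1. {y4, y1} — y1 is true.
  2. {¬y2, y6, ¬y3} — ¬y2 is true.
  3. {y2, ¬y1, y6} — y6 is true.
  4. {y6, y2} — y6 is true.
  5. {y2, ¬y5, y6} — y6 is true.
  6. {y1, y6, ¬y5} — y1 is true.
  7. {¬y4, y3} — y3 is true.
  8. {y1, ¬y4, ¬y6} — y1 is true.
  9. {¬y4, y6} — y6 is true.
  10. {y3, y1, ¬y4} — y1 is true.
  11. {y5, ¬y1, ¬y2} — y5 is true.
  12. {y1, y5} — y1 is true.
  13. {¬y6, y3, y2} — y3 is true.
  14. {y2, y3, y1} — y1 is true.
  15. {y1, y3} — y1 is true.
  16. {¬y5, y4} — y4 is true.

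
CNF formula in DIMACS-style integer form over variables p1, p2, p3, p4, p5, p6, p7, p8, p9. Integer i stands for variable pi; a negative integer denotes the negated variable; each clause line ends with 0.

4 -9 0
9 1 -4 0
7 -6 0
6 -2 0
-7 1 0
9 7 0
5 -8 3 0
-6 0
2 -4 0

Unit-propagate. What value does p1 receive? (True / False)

True

(!p6) stands alone — p6 = False.
From (p6 || !p2) and p6 = False: p2 = False.
In (p2 || !p4), p2 is now false; !p4 must hold, so p4 = False.
In (p4 || !p9), p4 is now false; !p9 must hold, so p9 = False.
In (p9 || p7), p9 is now false; p7 must hold, so p7 = True.
In (!p7 || p1), !p7 is now false; p1 must hold, so p1 = True.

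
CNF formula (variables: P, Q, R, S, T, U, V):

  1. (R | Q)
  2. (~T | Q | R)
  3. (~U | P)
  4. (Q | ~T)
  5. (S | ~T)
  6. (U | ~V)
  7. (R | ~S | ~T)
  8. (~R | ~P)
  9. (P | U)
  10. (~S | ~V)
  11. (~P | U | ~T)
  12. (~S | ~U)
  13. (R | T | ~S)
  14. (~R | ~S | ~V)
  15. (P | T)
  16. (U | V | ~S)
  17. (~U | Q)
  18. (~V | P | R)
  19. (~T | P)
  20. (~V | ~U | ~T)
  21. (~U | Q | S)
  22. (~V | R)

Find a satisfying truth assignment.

P = T  Q = T  R = F  S = F  T = F  U = F  V = F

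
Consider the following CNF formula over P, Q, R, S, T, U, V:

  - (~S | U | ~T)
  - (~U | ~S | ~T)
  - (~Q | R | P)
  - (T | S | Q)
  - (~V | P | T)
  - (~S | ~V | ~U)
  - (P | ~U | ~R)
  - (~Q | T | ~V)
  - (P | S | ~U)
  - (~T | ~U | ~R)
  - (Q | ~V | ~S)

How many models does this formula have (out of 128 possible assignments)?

35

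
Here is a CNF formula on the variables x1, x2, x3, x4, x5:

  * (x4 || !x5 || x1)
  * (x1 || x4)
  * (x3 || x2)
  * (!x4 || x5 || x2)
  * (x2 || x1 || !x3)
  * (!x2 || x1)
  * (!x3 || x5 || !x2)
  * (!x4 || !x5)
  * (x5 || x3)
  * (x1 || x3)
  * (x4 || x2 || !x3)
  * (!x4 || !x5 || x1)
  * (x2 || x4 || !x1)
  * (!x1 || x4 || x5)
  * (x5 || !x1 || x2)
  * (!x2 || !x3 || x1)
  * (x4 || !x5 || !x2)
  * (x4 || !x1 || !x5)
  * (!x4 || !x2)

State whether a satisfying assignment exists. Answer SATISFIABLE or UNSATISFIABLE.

x1 = True:
  x2 = True:
    propagation gives x4=False, x5=True; an empty clause results — contradiction.
  x2 = False:
    propagation gives x3=True, x4=True, x5=True; an empty clause results — contradiction.
x1 = False:
  propagation gives x4=True, x2=False, x3=True; an empty clause results — contradiction.
Every branch closes, so no satisfying assignment exists.

UNSATISFIABLE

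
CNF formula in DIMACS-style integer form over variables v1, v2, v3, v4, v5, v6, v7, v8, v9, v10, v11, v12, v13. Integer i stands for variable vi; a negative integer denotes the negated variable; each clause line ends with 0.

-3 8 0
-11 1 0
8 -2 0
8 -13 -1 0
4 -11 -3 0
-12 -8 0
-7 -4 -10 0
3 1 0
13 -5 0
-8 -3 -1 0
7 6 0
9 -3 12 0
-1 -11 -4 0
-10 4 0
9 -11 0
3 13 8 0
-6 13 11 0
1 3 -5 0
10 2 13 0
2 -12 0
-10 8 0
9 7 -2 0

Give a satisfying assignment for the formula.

v1=T, v2=F, v3=F, v4=T, v5=F, v6=T, v7=F, v8=T, v9=T, v10=F, v11=F, v12=F, v13=T

v5 occurs only negated in the remaining clauses — set v5 = False.
Pure literal: v9 appears only positively; assign v9 = True.
Try v1 = True.
Set v2 = False and propagate.
  then v12 is forced to False.
Set v3 = False and propagate.
The remaining clauses are satisfied by v4 = True, v6 = True, v7 = False, v8 = True, v10 = False, v11 = False, v13 = True.
Every clause has at least one true literal under this assignment.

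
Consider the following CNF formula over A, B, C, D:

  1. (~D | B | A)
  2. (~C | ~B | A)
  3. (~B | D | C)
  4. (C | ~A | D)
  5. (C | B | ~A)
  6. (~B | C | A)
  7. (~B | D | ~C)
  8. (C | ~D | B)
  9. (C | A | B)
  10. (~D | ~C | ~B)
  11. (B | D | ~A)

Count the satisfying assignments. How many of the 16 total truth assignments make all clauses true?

Satisfying assignments:
  A=0 B=0 C=1 D=0
  A=1 B=0 C=1 D=1
  A=1 B=1 C=0 D=1
Count: 3.

3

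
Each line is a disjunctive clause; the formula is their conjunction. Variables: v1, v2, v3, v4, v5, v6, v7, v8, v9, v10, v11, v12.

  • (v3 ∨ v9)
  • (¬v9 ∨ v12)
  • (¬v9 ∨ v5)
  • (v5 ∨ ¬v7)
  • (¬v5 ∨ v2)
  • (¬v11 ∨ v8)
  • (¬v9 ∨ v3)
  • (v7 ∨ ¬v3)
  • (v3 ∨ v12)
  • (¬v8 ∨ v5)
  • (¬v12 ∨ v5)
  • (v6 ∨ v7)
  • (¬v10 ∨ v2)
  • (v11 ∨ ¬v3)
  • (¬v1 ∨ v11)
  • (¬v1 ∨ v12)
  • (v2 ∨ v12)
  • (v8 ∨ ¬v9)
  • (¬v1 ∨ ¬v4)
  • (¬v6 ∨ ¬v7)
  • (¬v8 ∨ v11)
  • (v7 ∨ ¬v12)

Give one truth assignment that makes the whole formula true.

v1=F, v2=T, v3=T, v4=F, v5=T, v6=F, v7=T, v8=T, v9=F, v10=F, v11=T, v12=F

Pure literal: v1 appears only negated; assign v1 = False.
v2 occurs only positively in the remaining clauses — set v2 = True.
Set v3 = True and propagate.
  then v7 is forced to True.
  then v5 is forced to True.
  then v11 is forced to True.
  then v8 is forced to True.
  then v6 is forced to False.
Set v9 = False and propagate.
v4, v10, v12 are now unconstrained; take v4 = False, v10 = False, v12 = False.
Every clause has at least one true literal under this assignment.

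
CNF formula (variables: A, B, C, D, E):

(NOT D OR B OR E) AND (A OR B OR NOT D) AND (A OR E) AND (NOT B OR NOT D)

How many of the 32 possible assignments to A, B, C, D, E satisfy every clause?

14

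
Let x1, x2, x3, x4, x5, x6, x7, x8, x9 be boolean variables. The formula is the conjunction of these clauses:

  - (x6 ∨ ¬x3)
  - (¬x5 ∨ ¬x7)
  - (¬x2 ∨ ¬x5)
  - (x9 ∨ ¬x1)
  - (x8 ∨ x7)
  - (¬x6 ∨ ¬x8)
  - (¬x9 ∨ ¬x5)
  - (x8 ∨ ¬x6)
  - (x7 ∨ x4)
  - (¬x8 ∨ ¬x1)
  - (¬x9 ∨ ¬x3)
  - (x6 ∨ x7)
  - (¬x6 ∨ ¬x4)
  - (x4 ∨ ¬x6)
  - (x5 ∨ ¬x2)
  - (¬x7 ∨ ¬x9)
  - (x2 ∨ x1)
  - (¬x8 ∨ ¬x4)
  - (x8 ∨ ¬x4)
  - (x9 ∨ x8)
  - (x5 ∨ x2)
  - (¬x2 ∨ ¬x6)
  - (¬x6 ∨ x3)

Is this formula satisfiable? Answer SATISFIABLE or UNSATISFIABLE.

x6 = True:
  propagation gives x8=False; an empty clause results — contradiction.
x6 = False:
  propagation gives x3=False, x7=True, x5=False, x2=False; an empty clause results — contradiction.
Every branch closes, so no satisfying assignment exists.

UNSATISFIABLE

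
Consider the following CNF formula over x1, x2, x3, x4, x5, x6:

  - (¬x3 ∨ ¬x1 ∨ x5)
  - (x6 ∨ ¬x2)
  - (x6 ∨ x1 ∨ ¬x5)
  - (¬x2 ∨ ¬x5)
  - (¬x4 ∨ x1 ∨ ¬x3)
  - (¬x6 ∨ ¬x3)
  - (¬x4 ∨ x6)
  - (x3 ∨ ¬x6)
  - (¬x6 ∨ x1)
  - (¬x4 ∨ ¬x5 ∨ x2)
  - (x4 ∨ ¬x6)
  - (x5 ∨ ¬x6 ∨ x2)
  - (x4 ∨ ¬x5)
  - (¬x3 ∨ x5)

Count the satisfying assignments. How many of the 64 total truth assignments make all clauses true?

The models are:
  x1=0 x2=0 x3=0 x4=0 x5=0 x6=0
  x1=1 x2=0 x3=0 x4=0 x5=0 x6=0
Count: 2.

2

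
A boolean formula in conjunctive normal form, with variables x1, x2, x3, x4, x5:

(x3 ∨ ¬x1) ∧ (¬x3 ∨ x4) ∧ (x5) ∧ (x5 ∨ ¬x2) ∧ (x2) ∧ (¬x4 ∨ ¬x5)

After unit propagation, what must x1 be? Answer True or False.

False

Unit clause (x5) sets x5 = True.
Unit clause (x2) sets x2 = True.
From (¬x5 ∨ ¬x4) and x5 = True: x4 = False.
In (x4 ∨ ¬x3), x4 is now false; ¬x3 must hold, so x3 = False.
From (¬x1 ∨ x3) and x3 = False: x1 = False.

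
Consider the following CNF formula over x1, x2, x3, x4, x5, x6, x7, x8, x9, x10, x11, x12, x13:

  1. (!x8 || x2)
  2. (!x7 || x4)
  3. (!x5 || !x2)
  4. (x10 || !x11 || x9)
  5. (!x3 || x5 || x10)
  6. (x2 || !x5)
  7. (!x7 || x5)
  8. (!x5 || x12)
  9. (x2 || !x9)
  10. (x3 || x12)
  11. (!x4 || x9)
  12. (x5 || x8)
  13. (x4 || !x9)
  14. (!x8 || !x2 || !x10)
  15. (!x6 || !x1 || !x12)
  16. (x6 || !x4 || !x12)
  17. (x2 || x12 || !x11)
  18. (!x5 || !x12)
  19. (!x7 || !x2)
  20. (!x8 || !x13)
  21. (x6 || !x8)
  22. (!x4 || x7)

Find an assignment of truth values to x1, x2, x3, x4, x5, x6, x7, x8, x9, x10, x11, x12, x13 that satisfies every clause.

x1 occurs only negated in the remaining clauses — set x1 = False.
Pure literal: x11 appears only negated; assign x11 = False.
Branch on x2: take x2 = True.
  then x5 is forced to False.
  then x7 is forced to False.
  then x8 is forced to True.
  then x10 is forced to False.
  then x3 is forced to False.
  then x12 is forced to True.
  then x13 is forced to False.
  then x6 is forced to True.
  then x4 is forced to False.
  then x9 is forced to False.
Every clause has at least one true literal under this assignment.

x1=F, x2=T, x3=F, x4=F, x5=F, x6=T, x7=F, x8=T, x9=F, x10=F, x11=F, x12=T, x13=F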